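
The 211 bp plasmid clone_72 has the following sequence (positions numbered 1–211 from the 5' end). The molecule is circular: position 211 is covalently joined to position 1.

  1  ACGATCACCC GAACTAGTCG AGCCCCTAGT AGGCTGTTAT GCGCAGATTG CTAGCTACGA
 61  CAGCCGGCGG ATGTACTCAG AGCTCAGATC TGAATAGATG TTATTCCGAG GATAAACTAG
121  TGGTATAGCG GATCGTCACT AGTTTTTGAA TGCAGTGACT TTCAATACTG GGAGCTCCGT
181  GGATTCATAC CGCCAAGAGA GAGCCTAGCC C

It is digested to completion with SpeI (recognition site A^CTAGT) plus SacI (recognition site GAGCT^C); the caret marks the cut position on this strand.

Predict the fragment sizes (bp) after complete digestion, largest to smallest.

SpeI sites (ACTAGT) start at positions 13, 116, 138.
SpeI cuts after the first base of each site, so after positions 13, 116, 138.
SacI sites (GAGCTC) start at positions 80, 172.
SacI cuts after base 5 of each site (before the last base), so after positions 84, 176.
Combined cut positions: 13, 84, 116, 138, 176.
Circular molecule, 5 cuts → 5 fragments:
  14–84 → 71 bp
  85–116 → 32 bp
  117–138 → 22 bp
  139–176 → 38 bp
  177–211 then 1–13 → 35 + 13 = 48 bp
Sorted largest to smallest: 71, 48, 38, 32, 22 bp.

71, 48, 38, 32, 22 bp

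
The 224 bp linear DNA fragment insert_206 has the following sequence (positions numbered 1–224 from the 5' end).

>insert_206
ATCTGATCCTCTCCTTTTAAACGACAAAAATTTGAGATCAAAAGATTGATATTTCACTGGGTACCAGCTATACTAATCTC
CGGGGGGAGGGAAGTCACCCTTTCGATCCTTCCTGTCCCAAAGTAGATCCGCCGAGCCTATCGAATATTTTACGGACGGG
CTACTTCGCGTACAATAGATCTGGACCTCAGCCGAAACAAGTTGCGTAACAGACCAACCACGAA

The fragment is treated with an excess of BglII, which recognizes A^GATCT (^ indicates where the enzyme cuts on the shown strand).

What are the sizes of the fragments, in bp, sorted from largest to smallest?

The BglII site (AGATCT) starts at position 177.
BglII cuts after the first base of each site, so after position 177.
Linear molecule, 1 cut → 2 fragments:
  1–177 → 177 bp
  178–224 → 47 bp
Sorted largest to smallest: 177, 47 bp.

177, 47 bp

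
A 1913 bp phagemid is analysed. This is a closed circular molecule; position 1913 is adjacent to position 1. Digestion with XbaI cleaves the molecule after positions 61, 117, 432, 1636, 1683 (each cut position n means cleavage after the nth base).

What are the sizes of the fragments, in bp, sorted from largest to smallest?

Circular molecule, 5 cuts → 5 fragments:
  117 − 61 = 56 bp
  432 − 117 = 315 bp
  1636 − 432 = 1204 bp
  1683 − 1636 = 47 bp
  wrap: 1913 − 1683 + 61 = 291 bp
Sorted largest to smallest: 1204, 315, 291, 56, 47 bp.

1204, 315, 291, 56, 47 bp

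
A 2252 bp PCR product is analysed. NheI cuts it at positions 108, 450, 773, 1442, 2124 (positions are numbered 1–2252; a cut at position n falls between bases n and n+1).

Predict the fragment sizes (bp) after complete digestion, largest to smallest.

Linear molecule, 5 cuts → 6 fragments:
  108 − 0 = 108 bp
  450 − 108 = 342 bp
  773 − 450 = 323 bp
  1442 − 773 = 669 bp
  2124 − 1442 = 682 bp
  2252 − 2124 = 128 bp
Sorted largest to smallest: 682, 669, 342, 323, 128, 108 bp.

682, 669, 342, 323, 128, 108 bp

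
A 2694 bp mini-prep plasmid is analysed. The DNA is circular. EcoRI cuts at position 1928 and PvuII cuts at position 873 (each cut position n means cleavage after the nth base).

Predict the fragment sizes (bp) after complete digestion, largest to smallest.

1639, 1055 bp

Combined cut positions (sorted): 873, 1928.
Circular molecule, 2 cuts → 2 fragments:
  1928 − 873 = 1055 bp
  wrap: 2694 − 1928 + 873 = 1639 bp
Sorted largest to smallest: 1639, 1055 bp.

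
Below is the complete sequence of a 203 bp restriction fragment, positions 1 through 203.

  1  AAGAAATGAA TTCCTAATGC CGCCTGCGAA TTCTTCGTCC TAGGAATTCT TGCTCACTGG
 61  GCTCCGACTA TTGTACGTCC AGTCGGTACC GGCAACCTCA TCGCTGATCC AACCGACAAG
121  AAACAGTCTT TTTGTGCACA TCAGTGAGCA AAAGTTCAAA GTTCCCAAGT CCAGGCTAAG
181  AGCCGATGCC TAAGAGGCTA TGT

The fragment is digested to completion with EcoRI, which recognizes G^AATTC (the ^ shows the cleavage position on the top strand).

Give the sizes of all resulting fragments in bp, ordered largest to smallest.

159, 20, 16, 8 bp

EcoRI sites (GAATTC) start at positions 8, 28, 44.
EcoRI cuts after the first base of each site, so after positions 8, 28, 44.
Linear molecule, 3 cuts → 4 fragments:
  1–8 → 8 bp
  9–28 → 20 bp
  29–44 → 16 bp
  45–203 → 159 bp
Sorted largest to smallest: 159, 20, 16, 8 bp.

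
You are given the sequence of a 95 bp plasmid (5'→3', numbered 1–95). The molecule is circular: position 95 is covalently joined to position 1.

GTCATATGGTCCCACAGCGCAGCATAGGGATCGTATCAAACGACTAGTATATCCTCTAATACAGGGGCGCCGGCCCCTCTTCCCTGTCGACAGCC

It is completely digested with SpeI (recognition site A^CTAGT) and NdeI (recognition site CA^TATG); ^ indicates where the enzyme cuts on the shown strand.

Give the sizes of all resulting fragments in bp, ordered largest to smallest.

The SpeI site (ACTAGT) starts at position 43.
SpeI cuts after the first base of each site, so after position 43.
The NdeI site (CATATG) starts at position 3.
NdeI cuts after base 2 of each site, so after position 4.
Combined cut positions: 4, 43.
Circular molecule, 2 cuts → 2 fragments:
  5–43 → 39 bp
  44–95 then 1–4 → 52 + 4 = 56 bp
Sorted largest to smallest: 56, 39 bp.

56, 39 bp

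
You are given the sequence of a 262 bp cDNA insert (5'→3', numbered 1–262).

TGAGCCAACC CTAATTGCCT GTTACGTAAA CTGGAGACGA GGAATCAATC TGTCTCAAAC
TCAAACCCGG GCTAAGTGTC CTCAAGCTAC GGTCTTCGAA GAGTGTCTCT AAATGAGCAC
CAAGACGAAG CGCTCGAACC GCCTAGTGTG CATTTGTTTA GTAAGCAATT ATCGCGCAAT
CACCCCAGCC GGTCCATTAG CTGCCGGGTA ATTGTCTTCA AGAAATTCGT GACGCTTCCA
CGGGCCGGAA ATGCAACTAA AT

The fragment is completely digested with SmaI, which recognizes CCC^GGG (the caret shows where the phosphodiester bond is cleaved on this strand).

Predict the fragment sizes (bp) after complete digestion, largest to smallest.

194, 68 bp

The SmaI site (CCCGGG) starts at position 66.
SmaI cuts after base 3 of each site, so after position 68.
Linear molecule, 1 cut → 2 fragments:
  1–68 → 68 bp
  69–262 → 194 bp
Sorted largest to smallest: 194, 68 bp.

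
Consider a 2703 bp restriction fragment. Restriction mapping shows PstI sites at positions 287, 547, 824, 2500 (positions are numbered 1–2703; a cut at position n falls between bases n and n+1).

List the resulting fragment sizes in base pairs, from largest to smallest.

Linear molecule, 4 cuts → 5 fragments:
  287 − 0 = 287 bp
  547 − 287 = 260 bp
  824 − 547 = 277 bp
  2500 − 824 = 1676 bp
  2703 − 2500 = 203 bp
Sorted largest to smallest: 1676, 287, 277, 260, 203 bp.

1676, 287, 277, 260, 203 bp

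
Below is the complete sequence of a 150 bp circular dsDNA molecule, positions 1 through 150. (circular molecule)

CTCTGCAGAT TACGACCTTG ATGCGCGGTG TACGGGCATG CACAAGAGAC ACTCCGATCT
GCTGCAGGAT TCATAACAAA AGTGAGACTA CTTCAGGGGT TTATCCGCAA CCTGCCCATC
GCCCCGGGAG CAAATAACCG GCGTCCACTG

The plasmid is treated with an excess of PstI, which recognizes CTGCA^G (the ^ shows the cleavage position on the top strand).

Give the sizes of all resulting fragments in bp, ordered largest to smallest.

91, 59 bp

PstI sites (CTGCAG) start at positions 3, 62.
PstI cuts after base 5 of each site (before the last base), so after positions 7, 66.
Circular molecule, 2 cuts → 2 fragments:
  8–66 → 59 bp
  67–150 then 1–7 → 84 + 7 = 91 bp
Sorted largest to smallest: 91, 59 bp.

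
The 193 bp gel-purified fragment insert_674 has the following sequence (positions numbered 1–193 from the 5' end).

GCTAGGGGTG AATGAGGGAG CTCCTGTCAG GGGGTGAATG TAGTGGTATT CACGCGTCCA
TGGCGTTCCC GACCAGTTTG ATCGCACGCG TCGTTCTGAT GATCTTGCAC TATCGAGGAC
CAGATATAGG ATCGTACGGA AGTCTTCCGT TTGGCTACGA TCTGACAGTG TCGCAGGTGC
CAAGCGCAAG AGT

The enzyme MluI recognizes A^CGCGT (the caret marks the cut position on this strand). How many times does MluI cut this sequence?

2

ACGCGT occurs starting at positions 52, 86.
MluI cuts at 2 sites.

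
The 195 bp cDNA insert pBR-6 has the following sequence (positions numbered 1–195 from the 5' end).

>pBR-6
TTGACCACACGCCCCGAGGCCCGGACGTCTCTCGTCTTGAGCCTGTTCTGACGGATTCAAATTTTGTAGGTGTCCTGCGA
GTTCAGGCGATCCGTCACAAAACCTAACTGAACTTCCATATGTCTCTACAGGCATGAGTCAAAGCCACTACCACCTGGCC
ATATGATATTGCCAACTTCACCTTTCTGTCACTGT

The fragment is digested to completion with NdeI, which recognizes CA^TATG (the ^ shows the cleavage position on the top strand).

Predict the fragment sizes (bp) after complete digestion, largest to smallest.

NdeI sites (CATATG) start at positions 117, 160.
NdeI cuts after base 2 of each site, so after positions 118, 161.
Linear molecule, 2 cuts → 3 fragments:
  1–118 → 118 bp
  119–161 → 43 bp
  162–195 → 34 bp
Sorted largest to smallest: 118, 43, 34 bp.

118, 43, 34 bp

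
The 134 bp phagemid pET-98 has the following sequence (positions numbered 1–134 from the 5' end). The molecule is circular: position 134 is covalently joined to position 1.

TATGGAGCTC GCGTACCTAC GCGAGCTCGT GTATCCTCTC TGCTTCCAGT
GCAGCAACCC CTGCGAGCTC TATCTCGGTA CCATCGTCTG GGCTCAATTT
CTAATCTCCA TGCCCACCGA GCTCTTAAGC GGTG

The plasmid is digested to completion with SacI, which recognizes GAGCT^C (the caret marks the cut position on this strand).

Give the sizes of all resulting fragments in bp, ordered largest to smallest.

SacI sites (GAGCTC) start at positions 5, 23, 65, 119.
SacI cuts after base 5 of each site (before the last base), so after positions 9, 27, 69, 123.
Circular molecule, 4 cuts → 4 fragments:
  10–27 → 18 bp
  28–69 → 42 bp
  70–123 → 54 bp
  124–134 then 1–9 → 11 + 9 = 20 bp
Sorted largest to smallest: 54, 42, 20, 18 bp.

54, 42, 20, 18 bp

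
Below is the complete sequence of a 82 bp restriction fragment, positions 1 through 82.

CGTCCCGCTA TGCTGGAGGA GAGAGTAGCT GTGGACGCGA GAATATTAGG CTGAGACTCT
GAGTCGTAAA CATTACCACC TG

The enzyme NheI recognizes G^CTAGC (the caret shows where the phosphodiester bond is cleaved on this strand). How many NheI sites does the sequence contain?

0

No occurrence of GCTAGC is present in the sequence.
NheI does not cut: 0 sites.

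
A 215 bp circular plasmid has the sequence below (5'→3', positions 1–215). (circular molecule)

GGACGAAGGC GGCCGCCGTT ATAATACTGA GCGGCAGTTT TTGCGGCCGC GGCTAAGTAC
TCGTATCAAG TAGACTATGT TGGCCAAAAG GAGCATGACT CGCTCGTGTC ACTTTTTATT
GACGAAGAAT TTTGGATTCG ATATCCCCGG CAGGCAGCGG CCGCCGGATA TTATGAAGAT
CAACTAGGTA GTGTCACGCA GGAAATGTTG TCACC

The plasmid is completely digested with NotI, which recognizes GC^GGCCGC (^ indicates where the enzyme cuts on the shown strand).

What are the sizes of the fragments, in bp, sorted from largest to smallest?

NotI sites (GCGGCCGC) start at positions 9, 43, 157.
NotI cuts after base 2 of each site, so after positions 10, 44, 158.
Circular molecule, 3 cuts → 3 fragments:
  11–44 → 34 bp
  45–158 → 114 bp
  159–215 then 1–10 → 57 + 10 = 67 bp
Sorted largest to smallest: 114, 67, 34 bp.

114, 67, 34 bp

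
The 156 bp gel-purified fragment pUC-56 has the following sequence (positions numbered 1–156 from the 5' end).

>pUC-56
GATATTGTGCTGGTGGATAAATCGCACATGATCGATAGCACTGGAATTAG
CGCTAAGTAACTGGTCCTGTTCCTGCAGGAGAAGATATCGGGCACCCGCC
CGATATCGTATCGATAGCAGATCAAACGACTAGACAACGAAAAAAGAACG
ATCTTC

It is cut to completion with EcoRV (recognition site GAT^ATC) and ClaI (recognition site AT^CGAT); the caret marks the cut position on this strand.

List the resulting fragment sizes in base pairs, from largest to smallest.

54, 45, 32, 18, 7 bp

EcoRV sites (GATATC) start at positions 84, 102.
EcoRV cuts after base 3 of each site, so after positions 86, 104.
ClaI sites (ATCGAT) start at positions 31, 110.
ClaI cuts after base 2 of each site, so after positions 32, 111.
Combined cut positions: 32, 86, 104, 111.
Linear molecule, 4 cuts → 5 fragments:
  1–32 → 32 bp
  33–86 → 54 bp
  87–104 → 18 bp
  105–111 → 7 bp
  112–156 → 45 bp
Sorted largest to smallest: 54, 45, 32, 18, 7 bp.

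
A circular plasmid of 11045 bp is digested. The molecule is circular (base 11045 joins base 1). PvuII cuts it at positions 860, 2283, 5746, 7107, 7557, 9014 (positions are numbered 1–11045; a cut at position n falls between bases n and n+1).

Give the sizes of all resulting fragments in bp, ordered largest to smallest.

3463, 2891, 1457, 1423, 1361, 450 bp

Circular molecule, 6 cuts → 6 fragments:
  2283 − 860 = 1423 bp
  5746 − 2283 = 3463 bp
  7107 − 5746 = 1361 bp
  7557 − 7107 = 450 bp
  9014 − 7557 = 1457 bp
  wrap: 11045 − 9014 + 860 = 2891 bp
Sorted largest to smallest: 3463, 2891, 1457, 1423, 1361, 450 bp.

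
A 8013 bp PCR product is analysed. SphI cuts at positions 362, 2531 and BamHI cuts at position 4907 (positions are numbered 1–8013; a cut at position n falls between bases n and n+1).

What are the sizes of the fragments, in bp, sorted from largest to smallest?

3106, 2376, 2169, 362 bp

Combined cut positions (sorted): 362, 2531, 4907.
Linear molecule, 3 cuts → 4 fragments:
  362 − 0 = 362 bp
  2531 − 362 = 2169 bp
  4907 − 2531 = 2376 bp
  8013 − 4907 = 3106 bp
Sorted largest to smallest: 3106, 2376, 2169, 362 bp.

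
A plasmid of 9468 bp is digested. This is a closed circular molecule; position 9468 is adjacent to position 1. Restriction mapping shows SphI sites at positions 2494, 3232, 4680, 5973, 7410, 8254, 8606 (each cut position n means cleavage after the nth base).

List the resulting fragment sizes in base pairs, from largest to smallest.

3356, 1448, 1437, 1293, 844, 738, 352 bp

Circular molecule, 7 cuts → 7 fragments:
  3232 − 2494 = 738 bp
  4680 − 3232 = 1448 bp
  5973 − 4680 = 1293 bp
  7410 − 5973 = 1437 bp
  8254 − 7410 = 844 bp
  8606 − 8254 = 352 bp
  wrap: 9468 − 8606 + 2494 = 3356 bp
Sorted largest to smallest: 3356, 1448, 1437, 1293, 844, 738, 352 bp.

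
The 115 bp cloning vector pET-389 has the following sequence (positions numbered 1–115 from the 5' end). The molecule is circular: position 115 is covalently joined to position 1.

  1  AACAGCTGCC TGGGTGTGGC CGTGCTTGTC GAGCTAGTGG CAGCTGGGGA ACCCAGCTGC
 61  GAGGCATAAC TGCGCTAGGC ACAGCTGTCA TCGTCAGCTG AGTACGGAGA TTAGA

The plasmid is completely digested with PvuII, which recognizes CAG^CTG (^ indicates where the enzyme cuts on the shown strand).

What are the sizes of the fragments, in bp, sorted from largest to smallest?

PvuII sites (CAGCTG) start at positions 3, 41, 54, 82, 95.
PvuII cuts after base 3 of each site, so after positions 5, 43, 56, 84, 97.
Circular molecule, 5 cuts → 5 fragments:
  6–43 → 38 bp
  44–56 → 13 bp
  57–84 → 28 bp
  85–97 → 13 bp
  98–115 then 1–5 → 18 + 5 = 23 bp
Sorted largest to smallest: 38, 28, 23, 13, 13 bp.

38, 28, 23, 13, 13 bp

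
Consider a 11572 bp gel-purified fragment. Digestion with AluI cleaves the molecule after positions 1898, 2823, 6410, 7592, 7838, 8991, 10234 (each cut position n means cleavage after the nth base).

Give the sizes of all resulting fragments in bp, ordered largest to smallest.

3587, 1898, 1338, 1243, 1182, 1153, 925, 246 bp

Linear molecule, 7 cuts → 8 fragments:
  1898 − 0 = 1898 bp
  2823 − 1898 = 925 bp
  6410 − 2823 = 3587 bp
  7592 − 6410 = 1182 bp
  7838 − 7592 = 246 bp
  8991 − 7838 = 1153 bp
  10234 − 8991 = 1243 bp
  11572 − 10234 = 1338 bp
Sorted largest to smallest: 3587, 1898, 1338, 1243, 1182, 1153, 925, 246 bp.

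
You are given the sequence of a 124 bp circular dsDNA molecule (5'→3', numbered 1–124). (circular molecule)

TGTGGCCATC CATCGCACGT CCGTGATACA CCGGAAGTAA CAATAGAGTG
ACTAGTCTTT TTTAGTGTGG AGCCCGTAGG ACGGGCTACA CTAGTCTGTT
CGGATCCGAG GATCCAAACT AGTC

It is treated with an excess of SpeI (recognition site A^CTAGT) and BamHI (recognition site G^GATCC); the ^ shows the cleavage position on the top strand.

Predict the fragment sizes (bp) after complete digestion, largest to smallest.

57, 39, 12, 8, 8 bp

SpeI sites (ACTAGT) start at positions 51, 90, 118.
SpeI cuts after the first base of each site, so after positions 51, 90, 118.
BamHI sites (GGATCC) start at positions 102, 110.
BamHI cuts after the first base of each site, so after positions 102, 110.
Combined cut positions: 51, 90, 102, 110, 118.
Circular molecule, 5 cuts → 5 fragments:
  52–90 → 39 bp
  91–102 → 12 bp
  103–110 → 8 bp
  111–118 → 8 bp
  119–124 then 1–51 → 6 + 51 = 57 bp
Sorted largest to smallest: 57, 39, 12, 8, 8 bp.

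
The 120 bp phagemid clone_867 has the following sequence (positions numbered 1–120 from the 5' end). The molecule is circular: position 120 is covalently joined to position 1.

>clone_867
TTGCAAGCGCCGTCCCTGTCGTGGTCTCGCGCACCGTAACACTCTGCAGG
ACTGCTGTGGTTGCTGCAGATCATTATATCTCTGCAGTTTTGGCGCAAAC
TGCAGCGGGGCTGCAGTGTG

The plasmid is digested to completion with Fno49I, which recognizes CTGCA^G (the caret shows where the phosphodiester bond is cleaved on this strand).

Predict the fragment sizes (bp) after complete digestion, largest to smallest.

53, 20, 18, 18, 11 bp

Fno49I sites (CTGCAG) start at positions 44, 64, 82, 100, 111.
Fno49I cuts after base 5 of each site (before the last base), so after positions 48, 68, 86, 104, 115.
Circular molecule, 5 cuts → 5 fragments:
  49–68 → 20 bp
  69–86 → 18 bp
  87–104 → 18 bp
  105–115 → 11 bp
  116–120 then 1–48 → 5 + 48 = 53 bp
Sorted largest to smallest: 53, 20, 18, 18, 11 bp.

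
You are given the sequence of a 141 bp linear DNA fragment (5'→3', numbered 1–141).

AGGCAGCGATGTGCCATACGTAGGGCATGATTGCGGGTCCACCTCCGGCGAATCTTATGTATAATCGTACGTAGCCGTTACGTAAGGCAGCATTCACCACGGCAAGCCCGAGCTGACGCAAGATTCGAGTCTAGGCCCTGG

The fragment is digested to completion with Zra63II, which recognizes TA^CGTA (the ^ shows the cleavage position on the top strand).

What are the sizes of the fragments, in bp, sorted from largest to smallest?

61, 51, 18, 11 bp

Zra63II sites (TACGTA) start at positions 17, 68, 79.
Zra63II cuts after base 2 of each site, so after positions 18, 69, 80.
Linear molecule, 3 cuts → 4 fragments:
  1–18 → 18 bp
  19–69 → 51 bp
  70–80 → 11 bp
  81–141 → 61 bp
Sorted largest to smallest: 61, 51, 18, 11 bp.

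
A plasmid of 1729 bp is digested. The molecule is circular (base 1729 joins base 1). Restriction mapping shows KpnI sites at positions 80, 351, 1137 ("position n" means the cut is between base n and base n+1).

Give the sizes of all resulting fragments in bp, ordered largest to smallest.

786, 672, 271 bp

Circular molecule, 3 cuts → 3 fragments:
  351 − 80 = 271 bp
  1137 − 351 = 786 bp
  wrap: 1729 − 1137 + 80 = 672 bp
Sorted largest to smallest: 786, 672, 271 bp.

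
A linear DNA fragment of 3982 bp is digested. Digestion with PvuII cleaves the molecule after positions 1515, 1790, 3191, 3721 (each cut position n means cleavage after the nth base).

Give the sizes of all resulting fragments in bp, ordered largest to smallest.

Linear molecule, 4 cuts → 5 fragments:
  1515 − 0 = 1515 bp
  1790 − 1515 = 275 bp
  3191 − 1790 = 1401 bp
  3721 − 3191 = 530 bp
  3982 − 3721 = 261 bp
Sorted largest to smallest: 1515, 1401, 530, 275, 261 bp.

1515, 1401, 530, 275, 261 bp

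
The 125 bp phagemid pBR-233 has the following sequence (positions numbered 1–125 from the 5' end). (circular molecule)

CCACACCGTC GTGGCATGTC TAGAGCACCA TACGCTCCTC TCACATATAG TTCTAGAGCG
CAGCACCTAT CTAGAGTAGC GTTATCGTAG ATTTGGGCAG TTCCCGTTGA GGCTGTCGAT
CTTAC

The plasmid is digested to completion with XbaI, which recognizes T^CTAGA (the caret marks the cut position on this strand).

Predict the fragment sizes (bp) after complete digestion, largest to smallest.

74, 33, 18 bp

XbaI sites (TCTAGA) start at positions 19, 52, 70.
XbaI cuts after the first base of each site, so after positions 19, 52, 70.
Circular molecule, 3 cuts → 3 fragments:
  20–52 → 33 bp
  53–70 → 18 bp
  71–125 then 1–19 → 55 + 19 = 74 bp
Sorted largest to smallest: 74, 33, 18 bp.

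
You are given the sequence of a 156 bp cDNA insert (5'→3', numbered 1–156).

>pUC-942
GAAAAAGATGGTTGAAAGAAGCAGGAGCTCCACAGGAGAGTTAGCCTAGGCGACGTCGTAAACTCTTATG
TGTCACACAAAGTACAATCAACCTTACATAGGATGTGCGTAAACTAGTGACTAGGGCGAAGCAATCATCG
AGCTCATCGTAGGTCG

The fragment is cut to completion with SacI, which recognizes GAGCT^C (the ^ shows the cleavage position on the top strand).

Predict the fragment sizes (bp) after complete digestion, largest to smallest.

115, 29, 12 bp

SacI sites (GAGCTC) start at positions 25, 140.
SacI cuts after base 5 of each site (before the last base), so after positions 29, 144.
Linear molecule, 2 cuts → 3 fragments:
  1–29 → 29 bp
  30–144 → 115 bp
  145–156 → 12 bp
Sorted largest to smallest: 115, 29, 12 bp.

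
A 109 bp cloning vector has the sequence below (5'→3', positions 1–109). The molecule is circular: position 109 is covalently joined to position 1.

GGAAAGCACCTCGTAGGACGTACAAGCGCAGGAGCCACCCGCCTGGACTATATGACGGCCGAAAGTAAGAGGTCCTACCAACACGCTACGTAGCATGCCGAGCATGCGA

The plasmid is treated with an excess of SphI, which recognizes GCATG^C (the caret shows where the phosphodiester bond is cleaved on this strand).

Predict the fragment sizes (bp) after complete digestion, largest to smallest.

SphI sites (GCATGC) start at positions 93, 102.
SphI cuts after base 5 of each site (before the last base), so after positions 97, 106.
Circular molecule, 2 cuts → 2 fragments:
  98–106 → 9 bp
  107–109 then 1–97 → 3 + 97 = 100 bp
Sorted largest to smallest: 100, 9 bp.

100, 9 bp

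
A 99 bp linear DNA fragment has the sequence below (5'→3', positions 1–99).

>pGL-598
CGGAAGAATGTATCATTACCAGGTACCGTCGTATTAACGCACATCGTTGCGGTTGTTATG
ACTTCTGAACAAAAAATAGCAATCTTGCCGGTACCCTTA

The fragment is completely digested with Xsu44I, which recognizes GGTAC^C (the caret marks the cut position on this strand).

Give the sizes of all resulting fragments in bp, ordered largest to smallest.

Xsu44I sites (GGTACC) start at positions 22, 90.
Xsu44I cuts after base 5 of each site (before the last base), so after positions 26, 94.
Linear molecule, 2 cuts → 3 fragments:
  1–26 → 26 bp
  27–94 → 68 bp
  95–99 → 5 bp
Sorted largest to smallest: 68, 26, 5 bp.

68, 26, 5 bp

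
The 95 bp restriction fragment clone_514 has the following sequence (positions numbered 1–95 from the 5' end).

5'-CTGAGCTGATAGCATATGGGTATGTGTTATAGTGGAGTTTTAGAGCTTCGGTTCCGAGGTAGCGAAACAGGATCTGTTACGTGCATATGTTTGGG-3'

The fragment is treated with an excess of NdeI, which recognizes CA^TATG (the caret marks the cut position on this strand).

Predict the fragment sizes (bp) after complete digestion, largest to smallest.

71, 14, 10 bp

NdeI sites (CATATG) start at positions 13, 84.
NdeI cuts after base 2 of each site, so after positions 14, 85.
Linear molecule, 2 cuts → 3 fragments:
  1–14 → 14 bp
  15–85 → 71 bp
  86–95 → 10 bp
Sorted largest to smallest: 71, 14, 10 bp.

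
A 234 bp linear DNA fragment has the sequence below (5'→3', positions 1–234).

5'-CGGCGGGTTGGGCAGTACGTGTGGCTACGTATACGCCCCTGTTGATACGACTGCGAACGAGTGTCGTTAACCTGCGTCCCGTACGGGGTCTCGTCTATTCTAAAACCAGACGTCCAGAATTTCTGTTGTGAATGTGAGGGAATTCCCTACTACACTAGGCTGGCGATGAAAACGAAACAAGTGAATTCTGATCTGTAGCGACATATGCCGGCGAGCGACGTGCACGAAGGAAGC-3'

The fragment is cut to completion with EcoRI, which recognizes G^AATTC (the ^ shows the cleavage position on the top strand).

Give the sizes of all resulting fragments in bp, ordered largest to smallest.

140, 51, 43 bp

EcoRI sites (GAATTC) start at positions 140, 183.
EcoRI cuts after the first base of each site, so after positions 140, 183.
Linear molecule, 2 cuts → 3 fragments:
  1–140 → 140 bp
  141–183 → 43 bp
  184–234 → 51 bp
Sorted largest to smallest: 140, 51, 43 bp.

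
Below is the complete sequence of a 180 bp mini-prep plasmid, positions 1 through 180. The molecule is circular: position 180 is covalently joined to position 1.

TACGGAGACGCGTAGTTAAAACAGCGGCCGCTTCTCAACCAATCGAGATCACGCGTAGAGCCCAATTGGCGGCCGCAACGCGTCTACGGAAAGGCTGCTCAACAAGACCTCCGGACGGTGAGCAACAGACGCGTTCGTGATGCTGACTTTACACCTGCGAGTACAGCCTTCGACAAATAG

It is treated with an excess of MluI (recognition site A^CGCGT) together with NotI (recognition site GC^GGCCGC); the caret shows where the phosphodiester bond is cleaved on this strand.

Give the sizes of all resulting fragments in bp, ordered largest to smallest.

59, 51, 26, 19, 17, 8 bp

MluI sites (ACGCGT) start at positions 8, 51, 78, 129.
MluI cuts after the first base of each site, so after positions 8, 51, 78, 129.
NotI sites (GCGGCCGC) start at positions 24, 69.
NotI cuts after base 2 of each site, so after positions 25, 70.
Combined cut positions: 8, 25, 51, 70, 78, 129.
Circular molecule, 6 cuts → 6 fragments:
  9–25 → 17 bp
  26–51 → 26 bp
  52–70 → 19 bp
  71–78 → 8 bp
  79–129 → 51 bp
  130–180 then 1–8 → 51 + 8 = 59 bp
Sorted largest to smallest: 59, 51, 26, 19, 17, 8 bp.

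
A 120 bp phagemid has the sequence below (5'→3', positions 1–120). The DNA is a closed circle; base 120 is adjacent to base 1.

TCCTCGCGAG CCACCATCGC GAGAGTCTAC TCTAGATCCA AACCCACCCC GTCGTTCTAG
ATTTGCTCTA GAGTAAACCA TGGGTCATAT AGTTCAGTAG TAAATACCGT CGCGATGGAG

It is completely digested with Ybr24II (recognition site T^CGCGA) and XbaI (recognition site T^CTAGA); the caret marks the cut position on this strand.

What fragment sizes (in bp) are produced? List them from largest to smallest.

Ybr24II sites (TCGCGA) start at positions 4, 17, 110.
Ybr24II cuts after the first base of each site, so after positions 4, 17, 110.
XbaI sites (TCTAGA) start at positions 31, 56, 67.
XbaI cuts after the first base of each site, so after positions 31, 56, 67.
Combined cut positions: 4, 17, 31, 56, 67, 110.
Circular molecule, 6 cuts → 6 fragments:
  5–17 → 13 bp
  18–31 → 14 bp
  32–56 → 25 bp
  57–67 → 11 bp
  68–110 → 43 bp
  111–120 then 1–4 → 10 + 4 = 14 bp
Sorted largest to smallest: 43, 25, 14, 14, 13, 11 bp.

43, 25, 14, 14, 13, 11 bp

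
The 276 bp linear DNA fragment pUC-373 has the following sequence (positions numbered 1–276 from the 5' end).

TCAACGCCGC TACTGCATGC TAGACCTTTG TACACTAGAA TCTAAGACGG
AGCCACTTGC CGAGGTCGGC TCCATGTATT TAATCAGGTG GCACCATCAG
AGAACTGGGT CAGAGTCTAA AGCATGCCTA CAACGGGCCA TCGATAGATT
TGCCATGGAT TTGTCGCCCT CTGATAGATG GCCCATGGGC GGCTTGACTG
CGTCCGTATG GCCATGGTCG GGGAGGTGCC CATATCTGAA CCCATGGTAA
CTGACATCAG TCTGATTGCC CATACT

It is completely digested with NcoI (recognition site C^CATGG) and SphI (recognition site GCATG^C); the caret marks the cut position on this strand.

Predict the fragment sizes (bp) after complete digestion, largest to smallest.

NcoI sites (CCATGG) start at positions 153, 183, 212, 242.
NcoI cuts after the first base of each site, so after positions 153, 183, 212, 242.
SphI sites (GCATGC) start at positions 15, 122.
SphI cuts after base 5 of each site (before the last base), so after positions 19, 126.
Combined cut positions: 19, 126, 153, 183, 212, 242.
Linear molecule, 6 cuts → 7 fragments:
  1–19 → 19 bp
  20–126 → 107 bp
  127–153 → 27 bp
  154–183 → 30 bp
  184–212 → 29 bp
  213–242 → 30 bp
  243–276 → 34 bp
Sorted largest to smallest: 107, 34, 30, 30, 29, 27, 19 bp.

107, 34, 30, 30, 29, 27, 19 bp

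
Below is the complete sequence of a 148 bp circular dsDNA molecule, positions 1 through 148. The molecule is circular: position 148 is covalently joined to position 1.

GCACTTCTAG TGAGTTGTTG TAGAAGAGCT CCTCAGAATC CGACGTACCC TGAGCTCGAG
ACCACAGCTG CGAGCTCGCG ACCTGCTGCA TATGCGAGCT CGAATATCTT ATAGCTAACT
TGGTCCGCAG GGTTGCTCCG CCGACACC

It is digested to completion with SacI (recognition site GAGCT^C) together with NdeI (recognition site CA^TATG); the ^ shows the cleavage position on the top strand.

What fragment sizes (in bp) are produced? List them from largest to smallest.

78, 26, 20, 14, 10 bp

SacI sites (GAGCTC) start at positions 26, 52, 72, 96.
SacI cuts after base 5 of each site (before the last base), so after positions 30, 56, 76, 100.
The NdeI site (CATATG) starts at position 89.
NdeI cuts after base 2 of each site, so after position 90.
Combined cut positions: 30, 56, 76, 90, 100.
Circular molecule, 5 cuts → 5 fragments:
  31–56 → 26 bp
  57–76 → 20 bp
  77–90 → 14 bp
  91–100 → 10 bp
  101–148 then 1–30 → 48 + 30 = 78 bp
Sorted largest to smallest: 78, 26, 20, 14, 10 bp.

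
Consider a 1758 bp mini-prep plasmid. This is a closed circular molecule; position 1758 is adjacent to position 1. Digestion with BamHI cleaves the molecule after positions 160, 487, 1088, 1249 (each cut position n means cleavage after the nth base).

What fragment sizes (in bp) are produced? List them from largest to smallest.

669, 601, 327, 161 bp

Circular molecule, 4 cuts → 4 fragments:
  487 − 160 = 327 bp
  1088 − 487 = 601 bp
  1249 − 1088 = 161 bp
  wrap: 1758 − 1249 + 160 = 669 bp
Sorted largest to smallest: 669, 601, 327, 161 bp.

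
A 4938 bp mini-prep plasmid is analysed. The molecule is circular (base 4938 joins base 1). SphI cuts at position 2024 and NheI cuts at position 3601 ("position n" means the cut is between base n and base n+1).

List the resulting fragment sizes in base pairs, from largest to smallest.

Combined cut positions (sorted): 2024, 3601.
Circular molecule, 2 cuts → 2 fragments:
  3601 − 2024 = 1577 bp
  wrap: 4938 − 3601 + 2024 = 3361 bp
Sorted largest to smallest: 3361, 1577 bp.

3361, 1577 bp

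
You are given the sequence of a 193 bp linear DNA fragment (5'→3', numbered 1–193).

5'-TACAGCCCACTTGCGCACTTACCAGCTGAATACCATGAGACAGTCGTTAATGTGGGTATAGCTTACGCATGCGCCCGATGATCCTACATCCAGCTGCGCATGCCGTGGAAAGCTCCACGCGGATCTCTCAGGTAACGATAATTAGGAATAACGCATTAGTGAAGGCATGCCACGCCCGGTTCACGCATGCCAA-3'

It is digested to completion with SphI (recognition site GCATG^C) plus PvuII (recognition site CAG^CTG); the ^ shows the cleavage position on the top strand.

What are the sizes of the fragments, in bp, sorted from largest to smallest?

67, 46, 25, 22, 20, 9, 4 bp

SphI sites (GCATGC) start at positions 67, 98, 165, 185.
SphI cuts after base 5 of each site (before the last base), so after positions 71, 102, 169, 189.
PvuII sites (CAGCTG) start at positions 23, 91.
PvuII cuts after base 3 of each site, so after positions 25, 93.
Combined cut positions: 25, 71, 93, 102, 169, 189.
Linear molecule, 6 cuts → 7 fragments:
  1–25 → 25 bp
  26–71 → 46 bp
  72–93 → 22 bp
  94–102 → 9 bp
  103–169 → 67 bp
  170–189 → 20 bp
  190–193 → 4 bp
Sorted largest to smallest: 67, 46, 25, 22, 20, 9, 4 bp.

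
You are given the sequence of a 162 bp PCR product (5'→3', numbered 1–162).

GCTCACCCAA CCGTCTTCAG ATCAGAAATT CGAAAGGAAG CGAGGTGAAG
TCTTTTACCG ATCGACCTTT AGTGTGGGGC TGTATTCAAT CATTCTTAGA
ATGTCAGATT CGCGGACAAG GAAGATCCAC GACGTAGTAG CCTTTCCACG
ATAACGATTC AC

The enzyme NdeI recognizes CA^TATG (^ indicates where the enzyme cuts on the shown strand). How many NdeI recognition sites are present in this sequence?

0

No occurrence of CATATG is present in the sequence.
NdeI does not cut: 0 sites.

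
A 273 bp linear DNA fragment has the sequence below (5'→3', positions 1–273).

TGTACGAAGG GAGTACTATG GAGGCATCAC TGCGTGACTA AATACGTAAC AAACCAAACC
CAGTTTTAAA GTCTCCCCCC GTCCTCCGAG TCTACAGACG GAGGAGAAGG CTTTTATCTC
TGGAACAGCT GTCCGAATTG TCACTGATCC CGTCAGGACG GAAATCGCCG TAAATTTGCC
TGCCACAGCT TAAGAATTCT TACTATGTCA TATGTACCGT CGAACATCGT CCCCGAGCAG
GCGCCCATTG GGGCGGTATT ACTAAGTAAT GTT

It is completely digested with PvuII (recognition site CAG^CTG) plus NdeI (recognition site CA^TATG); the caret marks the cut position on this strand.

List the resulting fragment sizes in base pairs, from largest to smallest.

The PvuII site (CAGCTG) starts at position 126.
PvuII cuts after base 3 of each site, so after position 128.
The NdeI site (CATATG) starts at position 209.
NdeI cuts after base 2 of each site, so after position 210.
Combined cut positions: 128, 210.
Linear molecule, 2 cuts → 3 fragments:
  1–128 → 128 bp
  129–210 → 82 bp
  211–273 → 63 bp
Sorted largest to smallest: 128, 82, 63 bp.

128, 82, 63 bp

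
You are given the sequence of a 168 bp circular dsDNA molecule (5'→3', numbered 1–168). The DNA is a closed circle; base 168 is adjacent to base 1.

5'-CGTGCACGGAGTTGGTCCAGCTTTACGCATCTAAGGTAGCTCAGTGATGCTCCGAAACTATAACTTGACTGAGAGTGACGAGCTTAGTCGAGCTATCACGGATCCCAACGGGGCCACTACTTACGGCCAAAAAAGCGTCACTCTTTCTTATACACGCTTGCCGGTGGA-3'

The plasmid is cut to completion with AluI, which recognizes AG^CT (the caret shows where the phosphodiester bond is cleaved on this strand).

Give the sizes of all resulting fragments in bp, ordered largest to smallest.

96, 43, 19, 10 bp

AluI sites (AGCT) start at positions 19, 38, 81, 91.
AluI cuts after base 2 of each site, so after positions 20, 39, 82, 92.
Circular molecule, 4 cuts → 4 fragments:
  21–39 → 19 bp
  40–82 → 43 bp
  83–92 → 10 bp
  93–168 then 1–20 → 76 + 20 = 96 bp
Sorted largest to smallest: 96, 43, 19, 10 bp.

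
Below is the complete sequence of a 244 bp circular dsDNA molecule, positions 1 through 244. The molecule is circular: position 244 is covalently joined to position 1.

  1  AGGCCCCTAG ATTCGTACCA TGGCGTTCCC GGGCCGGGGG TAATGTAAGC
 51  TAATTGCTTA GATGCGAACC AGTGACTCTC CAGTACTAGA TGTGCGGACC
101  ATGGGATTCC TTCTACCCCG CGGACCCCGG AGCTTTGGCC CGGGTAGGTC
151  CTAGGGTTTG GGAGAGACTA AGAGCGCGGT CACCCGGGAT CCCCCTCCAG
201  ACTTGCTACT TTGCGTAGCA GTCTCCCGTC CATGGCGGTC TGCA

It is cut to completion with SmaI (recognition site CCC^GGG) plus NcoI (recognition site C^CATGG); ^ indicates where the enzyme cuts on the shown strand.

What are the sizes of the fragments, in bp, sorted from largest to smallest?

69, 45, 44, 42, 32, 12 bp

SmaI sites (CCCGGG) start at positions 28, 139, 183.
SmaI cuts after base 3 of each site, so after positions 30, 141, 185.
NcoI sites (CCATGG) start at positions 18, 99, 230.
NcoI cuts after the first base of each site, so after positions 18, 99, 230.
Combined cut positions: 18, 30, 99, 141, 185, 230.
Circular molecule, 6 cuts → 6 fragments:
  19–30 → 12 bp
  31–99 → 69 bp
  100–141 → 42 bp
  142–185 → 44 bp
  186–230 → 45 bp
  231–244 then 1–18 → 14 + 18 = 32 bp
Sorted largest to smallest: 69, 45, 44, 42, 32, 12 bp.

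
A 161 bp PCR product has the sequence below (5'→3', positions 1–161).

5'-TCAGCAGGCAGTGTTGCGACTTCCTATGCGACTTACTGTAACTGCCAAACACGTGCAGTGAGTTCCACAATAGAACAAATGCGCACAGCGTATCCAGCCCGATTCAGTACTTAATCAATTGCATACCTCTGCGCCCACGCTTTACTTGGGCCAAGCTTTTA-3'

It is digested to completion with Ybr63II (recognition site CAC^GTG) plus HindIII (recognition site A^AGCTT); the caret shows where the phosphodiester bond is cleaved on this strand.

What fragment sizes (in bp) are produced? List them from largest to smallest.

The Ybr63II site (CACGTG) starts at position 50.
Ybr63II cuts after base 3 of each site, so after position 52.
The HindIII site (AAGCTT) starts at position 153.
HindIII cuts after the first base of each site, so after position 153.
Combined cut positions: 52, 153.
Linear molecule, 2 cuts → 3 fragments:
  1–52 → 52 bp
  53–153 → 101 bp
  154–161 → 8 bp
Sorted largest to smallest: 101, 52, 8 bp.

101, 52, 8 bp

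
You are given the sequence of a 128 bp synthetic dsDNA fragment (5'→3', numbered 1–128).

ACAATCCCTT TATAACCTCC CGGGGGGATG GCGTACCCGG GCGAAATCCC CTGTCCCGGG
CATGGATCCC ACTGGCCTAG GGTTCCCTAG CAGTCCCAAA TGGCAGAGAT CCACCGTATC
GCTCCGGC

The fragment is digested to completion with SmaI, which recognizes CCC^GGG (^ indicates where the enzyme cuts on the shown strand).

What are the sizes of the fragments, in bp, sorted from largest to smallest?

71, 21, 19, 17 bp

SmaI sites (CCCGGG) start at positions 19, 36, 55.
SmaI cuts after base 3 of each site, so after positions 21, 38, 57.
Linear molecule, 3 cuts → 4 fragments:
  1–21 → 21 bp
  22–38 → 17 bp
  39–57 → 19 bp
  58–128 → 71 bp
Sorted largest to smallest: 71, 21, 19, 17 bp.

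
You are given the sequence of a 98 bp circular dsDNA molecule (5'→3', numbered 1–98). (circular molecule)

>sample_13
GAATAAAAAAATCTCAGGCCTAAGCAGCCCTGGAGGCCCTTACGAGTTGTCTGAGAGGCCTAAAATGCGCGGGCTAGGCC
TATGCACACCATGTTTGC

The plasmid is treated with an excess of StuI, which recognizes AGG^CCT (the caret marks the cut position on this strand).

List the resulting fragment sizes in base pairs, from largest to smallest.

40, 38, 20 bp

StuI sites (AGGCCT) start at positions 16, 56, 76.
StuI cuts after base 3 of each site, so after positions 18, 58, 78.
Circular molecule, 3 cuts → 3 fragments:
  19–58 → 40 bp
  59–78 → 20 bp
  79–98 then 1–18 → 20 + 18 = 38 bp
Sorted largest to smallest: 40, 38, 20 bp.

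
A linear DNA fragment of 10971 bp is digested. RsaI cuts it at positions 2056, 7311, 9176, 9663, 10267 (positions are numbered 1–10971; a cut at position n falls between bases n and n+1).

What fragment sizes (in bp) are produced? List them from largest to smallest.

5255, 2056, 1865, 704, 604, 487 bp

Linear molecule, 5 cuts → 6 fragments:
  2056 − 0 = 2056 bp
  7311 − 2056 = 5255 bp
  9176 − 7311 = 1865 bp
  9663 − 9176 = 487 bp
  10267 − 9663 = 604 bp
  10971 − 10267 = 704 bp
Sorted largest to smallest: 5255, 2056, 1865, 704, 604, 487 bp.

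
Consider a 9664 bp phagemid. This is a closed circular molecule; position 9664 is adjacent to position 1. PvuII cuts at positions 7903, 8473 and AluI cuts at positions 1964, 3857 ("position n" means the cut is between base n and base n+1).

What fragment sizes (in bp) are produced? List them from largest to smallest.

Combined cut positions (sorted): 1964, 3857, 7903, 8473.
Circular molecule, 4 cuts → 4 fragments:
  3857 − 1964 = 1893 bp
  7903 − 3857 = 4046 bp
  8473 − 7903 = 570 bp
  wrap: 9664 − 8473 + 1964 = 3155 bp
Sorted largest to smallest: 4046, 3155, 1893, 570 bp.

4046, 3155, 1893, 570 bp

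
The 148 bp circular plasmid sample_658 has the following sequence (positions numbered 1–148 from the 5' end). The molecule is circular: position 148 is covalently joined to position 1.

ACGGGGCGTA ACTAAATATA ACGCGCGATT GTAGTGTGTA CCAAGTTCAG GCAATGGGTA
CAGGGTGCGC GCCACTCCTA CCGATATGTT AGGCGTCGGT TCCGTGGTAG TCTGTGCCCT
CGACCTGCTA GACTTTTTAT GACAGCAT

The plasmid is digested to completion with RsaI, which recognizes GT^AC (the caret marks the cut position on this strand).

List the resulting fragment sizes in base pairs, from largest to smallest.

128, 20 bp

RsaI sites (GTAC) start at positions 38, 58.
RsaI cuts after base 2 of each site, so after positions 39, 59.
Circular molecule, 2 cuts → 2 fragments:
  40–59 → 20 bp
  60–148 then 1–39 → 89 + 39 = 128 bp
Sorted largest to smallest: 128, 20 bp.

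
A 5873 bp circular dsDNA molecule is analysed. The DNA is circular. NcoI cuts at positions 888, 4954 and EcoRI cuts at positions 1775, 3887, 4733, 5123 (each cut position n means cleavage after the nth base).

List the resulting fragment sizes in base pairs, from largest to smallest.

Combined cut positions (sorted): 888, 1775, 3887, 4733, 4954, 5123.
Circular molecule, 6 cuts → 6 fragments:
  1775 − 888 = 887 bp
  3887 − 1775 = 2112 bp
  4733 − 3887 = 846 bp
  4954 − 4733 = 221 bp
  5123 − 4954 = 169 bp
  wrap: 5873 − 5123 + 888 = 1638 bp
Sorted largest to smallest: 2112, 1638, 887, 846, 221, 169 bp.

2112, 1638, 887, 846, 221, 169 bp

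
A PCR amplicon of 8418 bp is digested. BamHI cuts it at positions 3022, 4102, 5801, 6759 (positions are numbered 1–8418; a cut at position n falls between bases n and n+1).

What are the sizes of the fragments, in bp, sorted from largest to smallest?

Linear molecule, 4 cuts → 5 fragments:
  3022 − 0 = 3022 bp
  4102 − 3022 = 1080 bp
  5801 − 4102 = 1699 bp
  6759 − 5801 = 958 bp
  8418 − 6759 = 1659 bp
Sorted largest to smallest: 3022, 1699, 1659, 1080, 958 bp.

3022, 1699, 1659, 1080, 958 bp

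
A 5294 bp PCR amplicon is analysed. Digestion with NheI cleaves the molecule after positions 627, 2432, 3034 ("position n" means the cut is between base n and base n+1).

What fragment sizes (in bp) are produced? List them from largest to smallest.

Linear molecule, 3 cuts → 4 fragments:
  627 − 0 = 627 bp
  2432 − 627 = 1805 bp
  3034 − 2432 = 602 bp
  5294 − 3034 = 2260 bp
Sorted largest to smallest: 2260, 1805, 627, 602 bp.

2260, 1805, 627, 602 bp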